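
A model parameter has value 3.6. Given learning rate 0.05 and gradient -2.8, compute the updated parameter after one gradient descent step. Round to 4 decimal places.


w_new = w_old - lr * gradient
= 3.6 - 0.05 * -2.8
= 3.6 - (-0.14)
= 3.7400

3.7400


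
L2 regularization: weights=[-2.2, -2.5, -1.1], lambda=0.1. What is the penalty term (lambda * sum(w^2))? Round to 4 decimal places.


Squaring each weight:
(-2.2)^2 = 4.84
(-2.5)^2 = 6.25
(-1.1)^2 = 1.21
Sum of squares = 12.3
Penalty = 0.1 * 12.3 = 1.2300

1.2300


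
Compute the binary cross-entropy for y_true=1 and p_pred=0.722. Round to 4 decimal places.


For y=1: Loss = -log(p)
= -log(0.722)
= -(-0.3257)
= 0.3257

0.3257


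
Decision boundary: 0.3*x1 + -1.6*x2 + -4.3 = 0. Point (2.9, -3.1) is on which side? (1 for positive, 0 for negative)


Compute 0.3 * 2.9 + -1.6 * -3.1 + -4.3
= 0.87 + 4.96 + -4.3
= 1.53
Since 1.53 >= 0, the point is on the positive side.

1


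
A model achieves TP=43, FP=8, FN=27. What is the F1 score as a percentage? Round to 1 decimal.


Precision = TP / (TP + FP) = 43 / 51 = 0.8431
Recall = TP / (TP + FN) = 43 / 70 = 0.6143
F1 = 2 * P * R / (P + R)
= 2 * 0.8431 * 0.6143 / (0.8431 + 0.6143)
= 1.0359 / 1.4574
= 0.7107
As percentage: 71.1%

71.1


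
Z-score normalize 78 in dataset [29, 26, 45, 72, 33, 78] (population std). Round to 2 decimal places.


Mean = (29 + 26 + 45 + 72 + 33 + 78) / 6 = 47.1667
Variance = sum((x_i - mean)^2) / n = 425.1389
Std = sqrt(425.1389) = 20.6189
Z = (x - mean) / std
= (78 - 47.1667) / 20.6189
= 30.8333 / 20.6189
= 1.50

1.50


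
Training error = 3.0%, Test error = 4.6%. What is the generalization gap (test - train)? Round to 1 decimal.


Generalization gap = test_error - train_error
= 4.6 - 3.0
= 1.6%
A small gap suggests good generalization.

1.6


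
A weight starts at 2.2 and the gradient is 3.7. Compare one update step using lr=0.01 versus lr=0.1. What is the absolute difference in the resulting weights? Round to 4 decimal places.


With lr=0.01: w_new = 2.2 - 0.01 * 3.7 = 2.163
With lr=0.1: w_new = 2.2 - 0.1 * 3.7 = 1.83
Absolute difference = |2.163 - 1.83|
= 0.3330

0.3330


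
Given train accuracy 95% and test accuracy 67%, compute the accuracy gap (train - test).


Gap = train_accuracy - test_accuracy
= 95 - 67
= 28%
This large gap strongly indicates overfitting.

28


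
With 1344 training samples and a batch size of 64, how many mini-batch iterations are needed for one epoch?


Iterations per epoch = dataset_size / batch_size
= 1344 / 64
= 21

21


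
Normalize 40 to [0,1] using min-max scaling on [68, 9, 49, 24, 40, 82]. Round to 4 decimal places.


Min = 9, Max = 82
Range = 82 - 9 = 73
Scaled = (x - min) / (max - min)
= (40 - 9) / 73
= 31 / 73
= 0.4247

0.4247


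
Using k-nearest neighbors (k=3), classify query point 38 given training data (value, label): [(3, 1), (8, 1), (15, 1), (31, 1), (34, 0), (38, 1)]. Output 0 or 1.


Distances from query 38:
Point 38 (class 1): distance = 0
Point 34 (class 0): distance = 4
Point 31 (class 1): distance = 7
K=3 nearest neighbors: classes = [1, 0, 1]
Votes for class 1: 2 / 3
Majority vote => class 1

1


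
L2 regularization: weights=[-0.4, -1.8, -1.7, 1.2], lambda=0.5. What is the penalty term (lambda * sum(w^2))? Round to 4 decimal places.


Squaring each weight:
(-0.4)^2 = 0.16
(-1.8)^2 = 3.24
(-1.7)^2 = 2.89
1.2^2 = 1.44
Sum of squares = 7.73
Penalty = 0.5 * 7.73 = 3.8650

3.8650


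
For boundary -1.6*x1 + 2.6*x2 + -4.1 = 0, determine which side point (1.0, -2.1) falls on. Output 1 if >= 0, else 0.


Compute -1.6 * 1.0 + 2.6 * -2.1 + -4.1
= -1.6 + -5.46 + -4.1
= -11.16
Since -11.16 < 0, the point is on the negative side.

0


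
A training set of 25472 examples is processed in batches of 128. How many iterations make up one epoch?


Iterations per epoch = dataset_size / batch_size
= 25472 / 128
= 199

199


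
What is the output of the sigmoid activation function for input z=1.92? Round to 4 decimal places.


sigmoid(z) = 1 / (1 + exp(-z))
exp(-(1.92)) = exp(-1.92) = 0.1466
1 + 0.1466 = 1.1466
1 / 1.1466 = 0.8721

0.8721


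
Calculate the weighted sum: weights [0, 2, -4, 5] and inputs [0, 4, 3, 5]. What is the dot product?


Element-wise products:
0 * 0 = 0
2 * 4 = 8
-4 * 3 = -12
5 * 5 = 25
Sum = 0 + 8 + -12 + 25
= 21

21


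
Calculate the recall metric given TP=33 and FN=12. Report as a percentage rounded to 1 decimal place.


Recall = TP / (TP + FN) * 100
= 33 / (33 + 12)
= 33 / 45
= 0.7333
= 73.3%

73.3


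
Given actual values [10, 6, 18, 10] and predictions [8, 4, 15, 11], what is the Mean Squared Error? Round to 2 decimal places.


Differences: [2, 2, 3, -1]
Squared errors: [4, 4, 9, 1]
Sum of squared errors = 18
MSE = 18 / 4 = 4.50

4.50


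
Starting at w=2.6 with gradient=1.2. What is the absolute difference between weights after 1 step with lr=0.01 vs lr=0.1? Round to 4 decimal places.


With lr=0.01: w_new = 2.6 - 0.01 * 1.2 = 2.588
With lr=0.1: w_new = 2.6 - 0.1 * 1.2 = 2.48
Absolute difference = |2.588 - 2.48|
= 0.1080

0.1080


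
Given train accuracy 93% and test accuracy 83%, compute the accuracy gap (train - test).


Gap = train_accuracy - test_accuracy
= 93 - 83
= 10%
This moderate gap may indicate mild overfitting.

10


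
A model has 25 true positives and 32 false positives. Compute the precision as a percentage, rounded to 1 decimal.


Precision = TP / (TP + FP) * 100
= 25 / (25 + 32)
= 25 / 57
= 0.4386
= 43.9%

43.9


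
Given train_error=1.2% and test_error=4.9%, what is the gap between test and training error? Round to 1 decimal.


Generalization gap = test_error - train_error
= 4.9 - 1.2
= 3.7%
A moderate gap.

3.7


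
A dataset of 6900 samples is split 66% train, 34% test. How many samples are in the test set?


Train samples = 6900 * 66% = 4554
Test samples = 6900 - 4554
= 2346

2346


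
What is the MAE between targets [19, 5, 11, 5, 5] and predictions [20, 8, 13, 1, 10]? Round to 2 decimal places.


Absolute errors: [1, 3, 2, 4, 5]
Sum of absolute errors = 15
MAE = 15 / 5 = 3.00

3.00


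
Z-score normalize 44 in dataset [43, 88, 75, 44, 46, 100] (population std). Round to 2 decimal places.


Mean = (43 + 88 + 75 + 44 + 46 + 100) / 6 = 66.0
Variance = sum((x_i - mean)^2) / n = 522.3333
Std = sqrt(522.3333) = 22.8546
Z = (x - mean) / std
= (44 - 66.0) / 22.8546
= -22.0 / 22.8546
= -0.96

-0.96


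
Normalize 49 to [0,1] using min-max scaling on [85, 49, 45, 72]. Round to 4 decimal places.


Min = 45, Max = 85
Range = 85 - 45 = 40
Scaled = (x - min) / (max - min)
= (49 - 45) / 40
= 4 / 40
= 0.1000

0.1000


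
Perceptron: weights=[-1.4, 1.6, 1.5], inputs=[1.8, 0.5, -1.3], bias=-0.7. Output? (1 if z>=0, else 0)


z = w . x + b
= -1.4*1.8 + 1.6*0.5 + 1.5*-1.3 + -0.7
= -2.52 + 0.8 + -1.95 + -0.7
= -3.67 + -0.7
= -4.37
Since z = -4.37 < 0, output = 0

0


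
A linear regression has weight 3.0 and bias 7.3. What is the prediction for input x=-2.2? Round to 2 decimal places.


y = 3.0 * -2.2 + (7.3)
= -6.6 + (7.3)
= 0.70

0.70


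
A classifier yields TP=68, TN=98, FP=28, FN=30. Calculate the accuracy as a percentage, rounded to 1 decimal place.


Accuracy = (TP + TN) / (TP + TN + FP + FN) * 100
= (68 + 98) / (68 + 98 + 28 + 30)
= 166 / 224
= 0.7411
= 74.1%

74.1


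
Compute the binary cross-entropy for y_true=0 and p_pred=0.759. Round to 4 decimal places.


For y=0: Loss = -log(1-p)
= -log(1 - 0.759)
= -log(0.241)
= -(-1.423)
= 1.4230

1.4230


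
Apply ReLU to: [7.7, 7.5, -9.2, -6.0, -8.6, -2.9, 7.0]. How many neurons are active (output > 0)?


ReLU(x) = max(0, x) for each element:
ReLU(7.7) = 7.7
ReLU(7.5) = 7.5
ReLU(-9.2) = 0
ReLU(-6.0) = 0
ReLU(-8.6) = 0
ReLU(-2.9) = 0
ReLU(7.0) = 7.0
Active neurons (>0): 3

3


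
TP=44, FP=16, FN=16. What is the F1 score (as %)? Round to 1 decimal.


Precision = TP / (TP + FP) = 44 / 60 = 0.7333
Recall = TP / (TP + FN) = 44 / 60 = 0.7333
F1 = 2 * P * R / (P + R)
= 2 * 0.7333 * 0.7333 / (0.7333 + 0.7333)
= 1.0756 / 1.4667
= 0.7333
As percentage: 73.3%

73.3


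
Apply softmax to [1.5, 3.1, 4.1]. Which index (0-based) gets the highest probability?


Softmax is a monotonic transformation, so it preserves the argmax.
We need to find the index of the maximum logit.
Index 0: 1.5
Index 1: 3.1
Index 2: 4.1
Maximum logit = 4.1 at index 2

2


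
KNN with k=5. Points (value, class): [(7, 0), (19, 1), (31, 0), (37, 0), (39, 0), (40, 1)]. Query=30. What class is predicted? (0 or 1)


Distances from query 30:
Point 31 (class 0): distance = 1
Point 37 (class 0): distance = 7
Point 39 (class 0): distance = 9
Point 40 (class 1): distance = 10
Point 19 (class 1): distance = 11
K=5 nearest neighbors: classes = [0, 0, 0, 1, 1]
Votes for class 1: 2 / 5
Majority vote => class 0

0


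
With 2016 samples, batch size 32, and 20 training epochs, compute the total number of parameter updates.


Iterations per epoch = 2016 / 32 = 63
Total updates = iterations_per_epoch * epochs
= 63 * 20
= 1260

1260


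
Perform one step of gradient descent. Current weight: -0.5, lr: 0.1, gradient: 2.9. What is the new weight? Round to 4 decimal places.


w_new = w_old - lr * gradient
= -0.5 - 0.1 * 2.9
= -0.5 - (0.29)
= -0.7900

-0.7900


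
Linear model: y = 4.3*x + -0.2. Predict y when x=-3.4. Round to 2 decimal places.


y = 4.3 * -3.4 + (-0.2)
= -14.62 + (-0.2)
= -14.82

-14.82


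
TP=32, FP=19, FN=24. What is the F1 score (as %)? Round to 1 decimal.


Precision = TP / (TP + FP) = 32 / 51 = 0.6275
Recall = TP / (TP + FN) = 32 / 56 = 0.5714
F1 = 2 * P * R / (P + R)
= 2 * 0.6275 * 0.5714 / (0.6275 + 0.5714)
= 0.7171 / 1.1989
= 0.5981
As percentage: 59.8%

59.8


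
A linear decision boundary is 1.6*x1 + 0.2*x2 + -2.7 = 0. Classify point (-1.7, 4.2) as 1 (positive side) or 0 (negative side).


Compute 1.6 * -1.7 + 0.2 * 4.2 + -2.7
= -2.72 + 0.84 + -2.7
= -4.58
Since -4.58 < 0, the point is on the negative side.

0


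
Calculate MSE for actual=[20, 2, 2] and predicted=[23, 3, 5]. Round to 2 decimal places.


Differences: [-3, -1, -3]
Squared errors: [9, 1, 9]
Sum of squared errors = 19
MSE = 19 / 3 = 6.33

6.33


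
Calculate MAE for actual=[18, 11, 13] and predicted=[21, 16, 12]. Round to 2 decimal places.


Absolute errors: [3, 5, 1]
Sum of absolute errors = 9
MAE = 9 / 3 = 3.00

3.00


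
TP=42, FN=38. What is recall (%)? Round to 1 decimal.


Recall = TP / (TP + FN) * 100
= 42 / (42 + 38)
= 42 / 80
= 0.525
= 52.5%

52.5


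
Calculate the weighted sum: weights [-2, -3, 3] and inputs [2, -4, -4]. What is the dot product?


Element-wise products:
-2 * 2 = -4
-3 * -4 = 12
3 * -4 = -12
Sum = -4 + 12 + -12
= -4

-4


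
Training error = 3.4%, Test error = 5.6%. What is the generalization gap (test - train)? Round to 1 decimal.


Generalization gap = test_error - train_error
= 5.6 - 3.4
= 2.2%
A moderate gap.

2.2


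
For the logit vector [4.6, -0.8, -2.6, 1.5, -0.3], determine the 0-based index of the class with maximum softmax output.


Softmax is a monotonic transformation, so it preserves the argmax.
We need to find the index of the maximum logit.
Index 0: 4.6
Index 1: -0.8
Index 2: -2.6
Index 3: 1.5
Index 4: -0.3
Maximum logit = 4.6 at index 0

0


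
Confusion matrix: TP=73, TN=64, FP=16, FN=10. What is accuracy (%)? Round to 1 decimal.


Accuracy = (TP + TN) / (TP + TN + FP + FN) * 100
= (73 + 64) / (73 + 64 + 16 + 10)
= 137 / 163
= 0.8405
= 84.0%

84.0


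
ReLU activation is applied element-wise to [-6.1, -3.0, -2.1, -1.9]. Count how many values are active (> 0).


ReLU(x) = max(0, x) for each element:
ReLU(-6.1) = 0
ReLU(-3.0) = 0
ReLU(-2.1) = 0
ReLU(-1.9) = 0
Active neurons (>0): 0

0


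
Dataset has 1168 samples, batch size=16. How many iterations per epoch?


Iterations per epoch = dataset_size / batch_size
= 1168 / 16
= 73

73


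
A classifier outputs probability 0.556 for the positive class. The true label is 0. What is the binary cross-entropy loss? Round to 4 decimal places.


For y=0: Loss = -log(1-p)
= -log(1 - 0.556)
= -log(0.444)
= -(-0.8119)
= 0.8119

0.8119


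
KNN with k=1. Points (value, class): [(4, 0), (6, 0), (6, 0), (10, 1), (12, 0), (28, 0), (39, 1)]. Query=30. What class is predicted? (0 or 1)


Distances from query 30:
Point 28 (class 0): distance = 2
K=1 nearest neighbors: classes = [0]
Votes for class 1: 0 / 1
Majority vote => class 0

0


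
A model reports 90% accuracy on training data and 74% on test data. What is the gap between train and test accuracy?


Gap = train_accuracy - test_accuracy
= 90 - 74
= 16%
This gap suggests the model is overfitting.

16


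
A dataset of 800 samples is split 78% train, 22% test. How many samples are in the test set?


Train samples = 800 * 78% = 624
Test samples = 800 - 624
= 176

176


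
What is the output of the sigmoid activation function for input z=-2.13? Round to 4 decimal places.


sigmoid(z) = 1 / (1 + exp(-z))
exp(-(-2.13)) = exp(2.13) = 8.4149
1 + 8.4149 = 9.4149
1 / 9.4149 = 0.1062

0.1062


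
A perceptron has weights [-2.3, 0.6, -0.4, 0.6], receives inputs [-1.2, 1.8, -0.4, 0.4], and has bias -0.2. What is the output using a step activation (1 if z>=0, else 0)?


z = w . x + b
= -2.3*-1.2 + 0.6*1.8 + -0.4*-0.4 + 0.6*0.4 + -0.2
= 2.76 + 1.08 + 0.16 + 0.24 + -0.2
= 4.24 + -0.2
= 4.04
Since z = 4.04 >= 0, output = 1

1


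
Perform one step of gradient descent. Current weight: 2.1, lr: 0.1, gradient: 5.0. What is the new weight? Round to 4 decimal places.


w_new = w_old - lr * gradient
= 2.1 - 0.1 * 5.0
= 2.1 - (0.5)
= 1.6000

1.6000


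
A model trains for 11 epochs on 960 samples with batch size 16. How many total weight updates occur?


Iterations per epoch = 960 / 16 = 60
Total updates = iterations_per_epoch * epochs
= 60 * 11
= 660

660


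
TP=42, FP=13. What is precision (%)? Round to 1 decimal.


Precision = TP / (TP + FP) * 100
= 42 / (42 + 13)
= 42 / 55
= 0.7636
= 76.4%

76.4


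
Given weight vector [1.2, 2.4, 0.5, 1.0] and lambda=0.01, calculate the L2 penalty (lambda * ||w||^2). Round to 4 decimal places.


Squaring each weight:
1.2^2 = 1.44
2.4^2 = 5.76
0.5^2 = 0.25
1.0^2 = 1.0
Sum of squares = 8.45
Penalty = 0.01 * 8.45 = 0.0845

0.0845


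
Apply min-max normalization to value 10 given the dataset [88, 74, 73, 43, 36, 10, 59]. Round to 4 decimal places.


Min = 10, Max = 88
Range = 88 - 10 = 78
Scaled = (x - min) / (max - min)
= (10 - 10) / 78
= 0 / 78
= 0.0000

0.0000


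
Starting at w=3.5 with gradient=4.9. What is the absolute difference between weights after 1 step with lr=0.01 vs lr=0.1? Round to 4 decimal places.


With lr=0.01: w_new = 3.5 - 0.01 * 4.9 = 3.451
With lr=0.1: w_new = 3.5 - 0.1 * 4.9 = 3.01
Absolute difference = |3.451 - 3.01|
= 0.4410

0.4410


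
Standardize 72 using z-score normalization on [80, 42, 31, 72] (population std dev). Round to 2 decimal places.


Mean = (80 + 42 + 31 + 72) / 4 = 56.25
Variance = sum((x_i - mean)^2) / n = 413.1875
Std = sqrt(413.1875) = 20.327
Z = (x - mean) / std
= (72 - 56.25) / 20.327
= 15.75 / 20.327
= 0.77

0.77


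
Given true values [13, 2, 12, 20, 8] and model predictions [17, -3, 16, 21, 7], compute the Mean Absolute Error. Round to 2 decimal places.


Absolute errors: [4, 5, 4, 1, 1]
Sum of absolute errors = 15
MAE = 15 / 5 = 3.00

3.00


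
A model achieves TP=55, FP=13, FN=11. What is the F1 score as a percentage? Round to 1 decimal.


Precision = TP / (TP + FP) = 55 / 68 = 0.8088
Recall = TP / (TP + FN) = 55 / 66 = 0.8333
F1 = 2 * P * R / (P + R)
= 2 * 0.8088 * 0.8333 / (0.8088 + 0.8333)
= 1.348 / 1.6422
= 0.8209
As percentage: 82.1%

82.1


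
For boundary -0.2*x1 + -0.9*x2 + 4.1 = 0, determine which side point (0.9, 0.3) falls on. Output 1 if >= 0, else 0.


Compute -0.2 * 0.9 + -0.9 * 0.3 + 4.1
= -0.18 + -0.27 + 4.1
= 3.65
Since 3.65 >= 0, the point is on the positive side.

1


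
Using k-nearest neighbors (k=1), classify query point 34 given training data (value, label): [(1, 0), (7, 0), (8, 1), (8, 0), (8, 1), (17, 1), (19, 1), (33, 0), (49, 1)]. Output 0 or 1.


Distances from query 34:
Point 33 (class 0): distance = 1
K=1 nearest neighbors: classes = [0]
Votes for class 1: 0 / 1
Majority vote => class 0

0


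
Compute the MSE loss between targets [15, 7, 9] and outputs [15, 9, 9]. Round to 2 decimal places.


Differences: [0, -2, 0]
Squared errors: [0, 4, 0]
Sum of squared errors = 4
MSE = 4 / 3 = 1.33

1.33


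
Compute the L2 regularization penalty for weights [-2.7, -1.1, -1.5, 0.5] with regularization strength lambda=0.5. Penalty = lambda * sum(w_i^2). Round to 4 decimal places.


Squaring each weight:
(-2.7)^2 = 7.29
(-1.1)^2 = 1.21
(-1.5)^2 = 2.25
0.5^2 = 0.25
Sum of squares = 11.0
Penalty = 0.5 * 11.0 = 5.5000

5.5000


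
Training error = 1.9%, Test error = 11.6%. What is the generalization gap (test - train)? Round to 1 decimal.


Generalization gap = test_error - train_error
= 11.6 - 1.9
= 9.7%
A moderate gap.

9.7


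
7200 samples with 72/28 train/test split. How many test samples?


Train samples = 7200 * 72% = 5184
Test samples = 7200 - 5184
= 2016

2016


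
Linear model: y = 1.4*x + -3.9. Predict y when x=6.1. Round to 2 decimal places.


y = 1.4 * 6.1 + (-3.9)
= 8.54 + (-3.9)
= 4.64

4.64


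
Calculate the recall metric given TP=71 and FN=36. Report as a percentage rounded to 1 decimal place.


Recall = TP / (TP + FN) * 100
= 71 / (71 + 36)
= 71 / 107
= 0.6636
= 66.4%

66.4


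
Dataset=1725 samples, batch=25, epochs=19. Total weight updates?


Iterations per epoch = 1725 / 25 = 69
Total updates = iterations_per_epoch * epochs
= 69 * 19
= 1311

1311


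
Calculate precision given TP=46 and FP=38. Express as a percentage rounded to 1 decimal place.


Precision = TP / (TP + FP) * 100
= 46 / (46 + 38)
= 46 / 84
= 0.5476
= 54.8%

54.8


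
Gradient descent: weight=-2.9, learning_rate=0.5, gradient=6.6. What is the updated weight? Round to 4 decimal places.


w_new = w_old - lr * gradient
= -2.9 - 0.5 * 6.6
= -2.9 - (3.3)
= -6.2000

-6.2000


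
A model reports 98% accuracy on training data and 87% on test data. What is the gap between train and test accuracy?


Gap = train_accuracy - test_accuracy
= 98 - 87
= 11%
This gap suggests the model is overfitting.

11


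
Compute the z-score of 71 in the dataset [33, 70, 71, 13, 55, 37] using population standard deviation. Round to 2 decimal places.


Mean = (33 + 70 + 71 + 13 + 55 + 37) / 6 = 46.5
Variance = sum((x_i - mean)^2) / n = 436.5833
Std = sqrt(436.5833) = 20.8946
Z = (x - mean) / std
= (71 - 46.5) / 20.8946
= 24.5 / 20.8946
= 1.17

1.17


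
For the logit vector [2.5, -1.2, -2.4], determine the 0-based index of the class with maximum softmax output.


Softmax is a monotonic transformation, so it preserves the argmax.
We need to find the index of the maximum logit.
Index 0: 2.5
Index 1: -1.2
Index 2: -2.4
Maximum logit = 2.5 at index 0

0


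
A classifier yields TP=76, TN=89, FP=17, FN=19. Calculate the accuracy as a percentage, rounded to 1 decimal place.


Accuracy = (TP + TN) / (TP + TN + FP + FN) * 100
= (76 + 89) / (76 + 89 + 17 + 19)
= 165 / 201
= 0.8209
= 82.1%

82.1


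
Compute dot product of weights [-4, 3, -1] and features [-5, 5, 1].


Element-wise products:
-4 * -5 = 20
3 * 5 = 15
-1 * 1 = -1
Sum = 20 + 15 + -1
= 34

34


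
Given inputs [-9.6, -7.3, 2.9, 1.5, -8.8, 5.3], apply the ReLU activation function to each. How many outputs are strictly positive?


ReLU(x) = max(0, x) for each element:
ReLU(-9.6) = 0
ReLU(-7.3) = 0
ReLU(2.9) = 2.9
ReLU(1.5) = 1.5
ReLU(-8.8) = 0
ReLU(5.3) = 5.3
Active neurons (>0): 3

3


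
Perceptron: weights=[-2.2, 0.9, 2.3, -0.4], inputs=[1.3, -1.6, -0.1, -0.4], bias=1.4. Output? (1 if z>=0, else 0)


z = w . x + b
= -2.2*1.3 + 0.9*-1.6 + 2.3*-0.1 + -0.4*-0.4 + 1.4
= -2.86 + -1.44 + -0.23 + 0.16 + 1.4
= -4.37 + 1.4
= -2.97
Since z = -2.97 < 0, output = 0

0


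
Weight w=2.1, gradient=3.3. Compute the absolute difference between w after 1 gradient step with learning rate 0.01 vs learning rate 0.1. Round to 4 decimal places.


With lr=0.01: w_new = 2.1 - 0.01 * 3.3 = 2.067
With lr=0.1: w_new = 2.1 - 0.1 * 3.3 = 1.77
Absolute difference = |2.067 - 1.77|
= 0.2970

0.2970


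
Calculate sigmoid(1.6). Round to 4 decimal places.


sigmoid(z) = 1 / (1 + exp(-z))
exp(-(1.6)) = exp(-1.6) = 0.2019
1 + 0.2019 = 1.2019
1 / 1.2019 = 0.8320

0.8320


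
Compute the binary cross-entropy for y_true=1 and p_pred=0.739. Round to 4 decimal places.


For y=1: Loss = -log(p)
= -log(0.739)
= -(-0.3025)
= 0.3025

0.3025


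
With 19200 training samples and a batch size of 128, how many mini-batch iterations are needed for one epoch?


Iterations per epoch = dataset_size / batch_size
= 19200 / 128
= 150

150


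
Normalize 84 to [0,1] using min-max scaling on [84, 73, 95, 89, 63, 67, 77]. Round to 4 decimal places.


Min = 63, Max = 95
Range = 95 - 63 = 32
Scaled = (x - min) / (max - min)
= (84 - 63) / 32
= 21 / 32
= 0.6563

0.6563


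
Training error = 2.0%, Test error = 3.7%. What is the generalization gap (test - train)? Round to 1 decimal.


Generalization gap = test_error - train_error
= 3.7 - 2.0
= 1.7%
A small gap suggests good generalization.

1.7


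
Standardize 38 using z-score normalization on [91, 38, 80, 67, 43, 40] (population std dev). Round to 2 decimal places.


Mean = (91 + 38 + 80 + 67 + 43 + 40) / 6 = 59.8333
Variance = sum((x_i - mean)^2) / n = 430.4722
Std = sqrt(430.4722) = 20.7478
Z = (x - mean) / std
= (38 - 59.8333) / 20.7478
= -21.8333 / 20.7478
= -1.05

-1.05


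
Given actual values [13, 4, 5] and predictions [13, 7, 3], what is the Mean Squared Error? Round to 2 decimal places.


Differences: [0, -3, 2]
Squared errors: [0, 9, 4]
Sum of squared errors = 13
MSE = 13 / 3 = 4.33

4.33


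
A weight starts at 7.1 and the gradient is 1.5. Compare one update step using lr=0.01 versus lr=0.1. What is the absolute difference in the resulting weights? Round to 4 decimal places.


With lr=0.01: w_new = 7.1 - 0.01 * 1.5 = 7.085
With lr=0.1: w_new = 7.1 - 0.1 * 1.5 = 6.95
Absolute difference = |7.085 - 6.95|
= 0.1350

0.1350


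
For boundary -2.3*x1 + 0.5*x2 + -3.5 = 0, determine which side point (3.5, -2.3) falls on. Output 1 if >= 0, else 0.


Compute -2.3 * 3.5 + 0.5 * -2.3 + -3.5
= -8.05 + -1.15 + -3.5
= -12.7
Since -12.7 < 0, the point is on the negative side.

0


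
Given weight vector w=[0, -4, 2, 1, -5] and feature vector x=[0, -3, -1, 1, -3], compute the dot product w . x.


Element-wise products:
0 * 0 = 0
-4 * -3 = 12
2 * -1 = -2
1 * 1 = 1
-5 * -3 = 15
Sum = 0 + 12 + -2 + 1 + 15
= 26

26


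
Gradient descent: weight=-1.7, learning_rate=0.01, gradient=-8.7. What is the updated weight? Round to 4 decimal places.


w_new = w_old - lr * gradient
= -1.7 - 0.01 * -8.7
= -1.7 - (-0.087)
= -1.6130

-1.6130


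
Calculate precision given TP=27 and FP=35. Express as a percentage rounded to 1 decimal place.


Precision = TP / (TP + FP) * 100
= 27 / (27 + 35)
= 27 / 62
= 0.4355
= 43.5%

43.5


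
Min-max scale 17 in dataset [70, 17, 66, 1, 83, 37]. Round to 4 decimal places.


Min = 1, Max = 83
Range = 83 - 1 = 82
Scaled = (x - min) / (max - min)
= (17 - 1) / 82
= 16 / 82
= 0.1951

0.1951


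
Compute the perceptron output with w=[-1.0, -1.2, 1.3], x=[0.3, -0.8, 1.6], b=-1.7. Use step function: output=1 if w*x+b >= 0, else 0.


z = w . x + b
= -1.0*0.3 + -1.2*-0.8 + 1.3*1.6 + -1.7
= -0.3 + 0.96 + 2.08 + -1.7
= 2.74 + -1.7
= 1.04
Since z = 1.04 >= 0, output = 1

1


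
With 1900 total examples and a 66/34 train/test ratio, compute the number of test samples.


Train samples = 1900 * 66% = 1254
Test samples = 1900 - 1254
= 646

646


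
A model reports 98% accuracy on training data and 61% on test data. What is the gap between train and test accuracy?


Gap = train_accuracy - test_accuracy
= 98 - 61
= 37%
This large gap strongly indicates overfitting.

37


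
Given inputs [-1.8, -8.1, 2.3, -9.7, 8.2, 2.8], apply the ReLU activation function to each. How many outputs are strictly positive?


ReLU(x) = max(0, x) for each element:
ReLU(-1.8) = 0
ReLU(-8.1) = 0
ReLU(2.3) = 2.3
ReLU(-9.7) = 0
ReLU(8.2) = 8.2
ReLU(2.8) = 2.8
Active neurons (>0): 3

3


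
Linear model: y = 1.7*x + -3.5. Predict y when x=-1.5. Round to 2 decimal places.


y = 1.7 * -1.5 + (-3.5)
= -2.55 + (-3.5)
= -6.05

-6.05


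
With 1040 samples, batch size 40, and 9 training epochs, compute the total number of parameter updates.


Iterations per epoch = 1040 / 40 = 26
Total updates = iterations_per_epoch * epochs
= 26 * 9
= 234

234


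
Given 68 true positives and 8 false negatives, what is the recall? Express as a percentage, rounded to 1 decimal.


Recall = TP / (TP + FN) * 100
= 68 / (68 + 8)
= 68 / 76
= 0.8947
= 89.5%

89.5


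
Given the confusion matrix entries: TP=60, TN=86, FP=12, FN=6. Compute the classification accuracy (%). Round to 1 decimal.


Accuracy = (TP + TN) / (TP + TN + FP + FN) * 100
= (60 + 86) / (60 + 86 + 12 + 6)
= 146 / 164
= 0.8902
= 89.0%

89.0


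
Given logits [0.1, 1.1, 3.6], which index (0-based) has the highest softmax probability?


Softmax is a monotonic transformation, so it preserves the argmax.
We need to find the index of the maximum logit.
Index 0: 0.1
Index 1: 1.1
Index 2: 3.6
Maximum logit = 3.6 at index 2

2


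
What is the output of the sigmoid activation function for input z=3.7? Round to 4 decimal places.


sigmoid(z) = 1 / (1 + exp(-z))
exp(-(3.7)) = exp(-3.7) = 0.0247
1 + 0.0247 = 1.0247
1 / 1.0247 = 0.9759

0.9759


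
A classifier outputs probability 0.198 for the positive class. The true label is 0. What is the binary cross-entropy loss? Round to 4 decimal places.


For y=0: Loss = -log(1-p)
= -log(1 - 0.198)
= -log(0.802)
= -(-0.2206)
= 0.2206

0.2206


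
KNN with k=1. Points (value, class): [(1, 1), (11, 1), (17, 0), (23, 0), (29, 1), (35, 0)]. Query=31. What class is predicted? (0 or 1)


Distances from query 31:
Point 29 (class 1): distance = 2
K=1 nearest neighbors: classes = [1]
Votes for class 1: 1 / 1
Majority vote => class 1

1


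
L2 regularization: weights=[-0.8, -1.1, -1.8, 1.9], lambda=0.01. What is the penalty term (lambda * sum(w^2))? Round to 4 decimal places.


Squaring each weight:
(-0.8)^2 = 0.64
(-1.1)^2 = 1.21
(-1.8)^2 = 3.24
1.9^2 = 3.61
Sum of squares = 8.7
Penalty = 0.01 * 8.7 = 0.0870

0.0870


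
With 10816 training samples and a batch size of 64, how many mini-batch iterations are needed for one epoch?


Iterations per epoch = dataset_size / batch_size
= 10816 / 64
= 169

169


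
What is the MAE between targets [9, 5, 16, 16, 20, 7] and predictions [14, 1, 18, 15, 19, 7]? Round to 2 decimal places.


Absolute errors: [5, 4, 2, 1, 1, 0]
Sum of absolute errors = 13
MAE = 13 / 6 = 2.17

2.17


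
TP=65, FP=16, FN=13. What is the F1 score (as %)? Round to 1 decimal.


Precision = TP / (TP + FP) = 65 / 81 = 0.8025
Recall = TP / (TP + FN) = 65 / 78 = 0.8333
F1 = 2 * P * R / (P + R)
= 2 * 0.8025 * 0.8333 / (0.8025 + 0.8333)
= 1.3374 / 1.6358
= 0.8176
As percentage: 81.8%

81.8


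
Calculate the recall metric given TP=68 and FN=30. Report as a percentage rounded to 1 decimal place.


Recall = TP / (TP + FN) * 100
= 68 / (68 + 30)
= 68 / 98
= 0.6939
= 69.4%

69.4


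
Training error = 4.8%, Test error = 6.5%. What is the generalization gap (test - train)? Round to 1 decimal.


Generalization gap = test_error - train_error
= 6.5 - 4.8
= 1.7%
A small gap suggests good generalization.

1.7


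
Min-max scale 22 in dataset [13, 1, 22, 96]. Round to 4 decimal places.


Min = 1, Max = 96
Range = 96 - 1 = 95
Scaled = (x - min) / (max - min)
= (22 - 1) / 95
= 21 / 95
= 0.2211

0.2211


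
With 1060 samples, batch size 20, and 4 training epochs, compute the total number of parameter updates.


Iterations per epoch = 1060 / 20 = 53
Total updates = iterations_per_epoch * epochs
= 53 * 4
= 212

212


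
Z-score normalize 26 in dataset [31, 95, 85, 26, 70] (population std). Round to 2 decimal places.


Mean = (31 + 95 + 85 + 26 + 70) / 5 = 61.4
Variance = sum((x_i - mean)^2) / n = 787.44
Std = sqrt(787.44) = 28.0614
Z = (x - mean) / std
= (26 - 61.4) / 28.0614
= -35.4 / 28.0614
= -1.26

-1.26


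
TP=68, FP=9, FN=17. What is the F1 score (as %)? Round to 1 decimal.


Precision = TP / (TP + FP) = 68 / 77 = 0.8831
Recall = TP / (TP + FN) = 68 / 85 = 0.8
F1 = 2 * P * R / (P + R)
= 2 * 0.8831 * 0.8 / (0.8831 + 0.8)
= 1.413 / 1.6831
= 0.8395
As percentage: 84.0%

84.0


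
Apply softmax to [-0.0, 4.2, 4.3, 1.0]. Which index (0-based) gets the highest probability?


Softmax is a monotonic transformation, so it preserves the argmax.
We need to find the index of the maximum logit.
Index 0: -0.0
Index 1: 4.2
Index 2: 4.3
Index 3: 1.0
Maximum logit = 4.3 at index 2

2


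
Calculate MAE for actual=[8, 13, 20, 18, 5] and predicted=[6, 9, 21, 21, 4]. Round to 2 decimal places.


Absolute errors: [2, 4, 1, 3, 1]
Sum of absolute errors = 11
MAE = 11 / 5 = 2.20

2.20


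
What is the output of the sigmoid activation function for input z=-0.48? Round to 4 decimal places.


sigmoid(z) = 1 / (1 + exp(-z))
exp(-(-0.48)) = exp(0.48) = 1.6161
1 + 1.6161 = 2.6161
1 / 2.6161 = 0.3823

0.3823


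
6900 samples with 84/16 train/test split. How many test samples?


Train samples = 6900 * 84% = 5796
Test samples = 6900 - 5796
= 1104

1104


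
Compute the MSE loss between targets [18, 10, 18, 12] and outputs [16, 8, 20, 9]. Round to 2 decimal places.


Differences: [2, 2, -2, 3]
Squared errors: [4, 4, 4, 9]
Sum of squared errors = 21
MSE = 21 / 4 = 5.25

5.25


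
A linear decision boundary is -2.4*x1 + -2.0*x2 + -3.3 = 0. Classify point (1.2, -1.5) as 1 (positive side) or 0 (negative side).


Compute -2.4 * 1.2 + -2.0 * -1.5 + -3.3
= -2.88 + 3.0 + -3.3
= -3.18
Since -3.18 < 0, the point is on the negative side.

0


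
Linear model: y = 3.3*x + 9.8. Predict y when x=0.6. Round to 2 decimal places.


y = 3.3 * 0.6 + (9.8)
= 1.98 + (9.8)
= 11.78

11.78


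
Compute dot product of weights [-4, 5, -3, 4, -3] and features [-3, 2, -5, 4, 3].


Element-wise products:
-4 * -3 = 12
5 * 2 = 10
-3 * -5 = 15
4 * 4 = 16
-3 * 3 = -9
Sum = 12 + 10 + 15 + 16 + -9
= 44

44


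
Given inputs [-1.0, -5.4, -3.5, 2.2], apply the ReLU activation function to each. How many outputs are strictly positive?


ReLU(x) = max(0, x) for each element:
ReLU(-1.0) = 0
ReLU(-5.4) = 0
ReLU(-3.5) = 0
ReLU(2.2) = 2.2
Active neurons (>0): 1

1


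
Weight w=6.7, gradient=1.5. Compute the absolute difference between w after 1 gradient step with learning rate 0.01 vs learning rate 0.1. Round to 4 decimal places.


With lr=0.01: w_new = 6.7 - 0.01 * 1.5 = 6.685
With lr=0.1: w_new = 6.7 - 0.1 * 1.5 = 6.55
Absolute difference = |6.685 - 6.55|
= 0.1350

0.1350


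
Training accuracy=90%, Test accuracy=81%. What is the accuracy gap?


Gap = train_accuracy - test_accuracy
= 90 - 81
= 9%
This moderate gap may indicate mild overfitting.

9


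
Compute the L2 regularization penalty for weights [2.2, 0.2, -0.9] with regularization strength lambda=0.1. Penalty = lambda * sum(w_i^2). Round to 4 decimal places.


Squaring each weight:
2.2^2 = 4.84
0.2^2 = 0.04
(-0.9)^2 = 0.81
Sum of squares = 5.69
Penalty = 0.1 * 5.69 = 0.5690

0.5690


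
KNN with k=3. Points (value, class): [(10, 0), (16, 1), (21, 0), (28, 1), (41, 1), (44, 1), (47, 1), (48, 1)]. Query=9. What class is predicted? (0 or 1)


Distances from query 9:
Point 10 (class 0): distance = 1
Point 16 (class 1): distance = 7
Point 21 (class 0): distance = 12
K=3 nearest neighbors: classes = [0, 1, 0]
Votes for class 1: 1 / 3
Majority vote => class 0

0


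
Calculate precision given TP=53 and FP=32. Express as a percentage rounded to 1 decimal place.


Precision = TP / (TP + FP) * 100
= 53 / (53 + 32)
= 53 / 85
= 0.6235
= 62.4%

62.4


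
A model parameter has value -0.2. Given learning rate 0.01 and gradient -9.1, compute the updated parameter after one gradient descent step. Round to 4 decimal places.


w_new = w_old - lr * gradient
= -0.2 - 0.01 * -9.1
= -0.2 - (-0.091)
= -0.1090

-0.1090


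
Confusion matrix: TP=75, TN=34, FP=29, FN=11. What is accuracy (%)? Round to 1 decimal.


Accuracy = (TP + TN) / (TP + TN + FP + FN) * 100
= (75 + 34) / (75 + 34 + 29 + 11)
= 109 / 149
= 0.7315
= 73.2%

73.2


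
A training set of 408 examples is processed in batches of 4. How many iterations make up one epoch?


Iterations per epoch = dataset_size / batch_size
= 408 / 4
= 102

102


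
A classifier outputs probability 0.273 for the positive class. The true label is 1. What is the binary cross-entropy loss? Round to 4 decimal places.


For y=1: Loss = -log(p)
= -log(0.273)
= -(-1.2983)
= 1.2983

1.2983


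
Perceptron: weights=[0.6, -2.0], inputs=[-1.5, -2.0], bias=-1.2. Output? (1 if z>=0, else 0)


z = w . x + b
= 0.6*-1.5 + -2.0*-2.0 + -1.2
= -0.9 + 4.0 + -1.2
= 3.1 + -1.2
= 1.9
Since z = 1.9 >= 0, output = 1

1


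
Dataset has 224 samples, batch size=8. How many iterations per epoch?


Iterations per epoch = dataset_size / batch_size
= 224 / 8
= 28

28


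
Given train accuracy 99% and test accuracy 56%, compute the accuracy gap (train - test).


Gap = train_accuracy - test_accuracy
= 99 - 56
= 43%
This large gap strongly indicates overfitting.

43


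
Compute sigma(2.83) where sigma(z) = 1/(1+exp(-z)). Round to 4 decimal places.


sigmoid(z) = 1 / (1 + exp(-z))
exp(-(2.83)) = exp(-2.83) = 0.059
1 + 0.059 = 1.059
1 / 1.059 = 0.9443

0.9443


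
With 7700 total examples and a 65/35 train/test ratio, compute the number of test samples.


Train samples = 7700 * 65% = 5005
Test samples = 7700 - 5005
= 2695

2695


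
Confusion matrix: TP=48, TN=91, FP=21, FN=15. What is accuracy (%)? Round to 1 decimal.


Accuracy = (TP + TN) / (TP + TN + FP + FN) * 100
= (48 + 91) / (48 + 91 + 21 + 15)
= 139 / 175
= 0.7943
= 79.4%

79.4


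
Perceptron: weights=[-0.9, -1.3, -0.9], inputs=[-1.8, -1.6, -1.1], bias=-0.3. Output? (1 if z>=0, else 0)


z = w . x + b
= -0.9*-1.8 + -1.3*-1.6 + -0.9*-1.1 + -0.3
= 1.62 + 2.08 + 0.99 + -0.3
= 4.69 + -0.3
= 4.39
Since z = 4.39 >= 0, output = 1

1


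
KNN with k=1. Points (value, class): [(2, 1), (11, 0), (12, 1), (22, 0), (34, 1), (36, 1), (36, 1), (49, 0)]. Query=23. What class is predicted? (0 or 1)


Distances from query 23:
Point 22 (class 0): distance = 1
K=1 nearest neighbors: classes = [0]
Votes for class 1: 0 / 1
Majority vote => class 0

0


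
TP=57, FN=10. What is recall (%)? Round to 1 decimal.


Recall = TP / (TP + FN) * 100
= 57 / (57 + 10)
= 57 / 67
= 0.8507
= 85.1%

85.1


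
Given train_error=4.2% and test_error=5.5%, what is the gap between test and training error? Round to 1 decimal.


Generalization gap = test_error - train_error
= 5.5 - 4.2
= 1.3%
A small gap suggests good generalization.

1.3


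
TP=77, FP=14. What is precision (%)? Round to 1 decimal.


Precision = TP / (TP + FP) * 100
= 77 / (77 + 14)
= 77 / 91
= 0.8462
= 84.6%

84.6


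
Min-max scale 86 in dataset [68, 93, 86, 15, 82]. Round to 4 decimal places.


Min = 15, Max = 93
Range = 93 - 15 = 78
Scaled = (x - min) / (max - min)
= (86 - 15) / 78
= 71 / 78
= 0.9103

0.9103


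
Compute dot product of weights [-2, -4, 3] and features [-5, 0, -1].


Element-wise products:
-2 * -5 = 10
-4 * 0 = 0
3 * -1 = -3
Sum = 10 + 0 + -3
= 7

7


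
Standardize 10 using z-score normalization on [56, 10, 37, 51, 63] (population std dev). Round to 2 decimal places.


Mean = (56 + 10 + 37 + 51 + 63) / 5 = 43.4
Variance = sum((x_i - mean)^2) / n = 351.44
Std = sqrt(351.44) = 18.7467
Z = (x - mean) / std
= (10 - 43.4) / 18.7467
= -33.4 / 18.7467
= -1.78

-1.78


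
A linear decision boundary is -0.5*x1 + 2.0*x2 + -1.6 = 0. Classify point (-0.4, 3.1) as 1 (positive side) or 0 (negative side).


Compute -0.5 * -0.4 + 2.0 * 3.1 + -1.6
= 0.2 + 6.2 + -1.6
= 4.8
Since 4.8 >= 0, the point is on the positive side.

1


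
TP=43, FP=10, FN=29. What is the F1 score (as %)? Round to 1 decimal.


Precision = TP / (TP + FP) = 43 / 53 = 0.8113
Recall = TP / (TP + FN) = 43 / 72 = 0.5972
F1 = 2 * P * R / (P + R)
= 2 * 0.8113 * 0.5972 / (0.8113 + 0.5972)
= 0.9691 / 1.4085
= 0.688
As percentage: 68.8%

68.8


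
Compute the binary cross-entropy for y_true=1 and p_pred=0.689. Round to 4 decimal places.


For y=1: Loss = -log(p)
= -log(0.689)
= -(-0.3725)
= 0.3725

0.3725


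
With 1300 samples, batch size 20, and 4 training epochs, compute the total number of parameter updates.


Iterations per epoch = 1300 / 20 = 65
Total updates = iterations_per_epoch * epochs
= 65 * 4
= 260

260


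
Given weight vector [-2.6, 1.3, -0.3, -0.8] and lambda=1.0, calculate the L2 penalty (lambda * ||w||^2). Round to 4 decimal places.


Squaring each weight:
(-2.6)^2 = 6.76
1.3^2 = 1.69
(-0.3)^2 = 0.09
(-0.8)^2 = 0.64
Sum of squares = 9.18
Penalty = 1.0 * 9.18 = 9.1800

9.1800


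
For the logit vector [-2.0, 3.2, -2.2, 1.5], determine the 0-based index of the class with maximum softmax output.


Softmax is a monotonic transformation, so it preserves the argmax.
We need to find the index of the maximum logit.
Index 0: -2.0
Index 1: 3.2
Index 2: -2.2
Index 3: 1.5
Maximum logit = 3.2 at index 1

1


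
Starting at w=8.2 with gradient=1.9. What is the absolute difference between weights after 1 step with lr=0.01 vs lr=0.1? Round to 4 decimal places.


With lr=0.01: w_new = 8.2 - 0.01 * 1.9 = 8.181
With lr=0.1: w_new = 8.2 - 0.1 * 1.9 = 8.01
Absolute difference = |8.181 - 8.01|
= 0.1710

0.1710


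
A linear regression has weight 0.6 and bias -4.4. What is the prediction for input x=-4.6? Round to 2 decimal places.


y = 0.6 * -4.6 + (-4.4)
= -2.76 + (-4.4)
= -7.16

-7.16


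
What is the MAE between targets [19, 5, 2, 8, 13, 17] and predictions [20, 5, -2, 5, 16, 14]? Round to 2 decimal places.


Absolute errors: [1, 0, 4, 3, 3, 3]
Sum of absolute errors = 14
MAE = 14 / 6 = 2.33

2.33


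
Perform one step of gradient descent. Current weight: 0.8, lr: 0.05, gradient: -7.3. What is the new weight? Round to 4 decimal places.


w_new = w_old - lr * gradient
= 0.8 - 0.05 * -7.3
= 0.8 - (-0.365)
= 1.1650

1.1650


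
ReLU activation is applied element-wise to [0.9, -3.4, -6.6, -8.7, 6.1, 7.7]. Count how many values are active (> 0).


ReLU(x) = max(0, x) for each element:
ReLU(0.9) = 0.9
ReLU(-3.4) = 0
ReLU(-6.6) = 0
ReLU(-8.7) = 0
ReLU(6.1) = 6.1
ReLU(7.7) = 7.7
Active neurons (>0): 3

3


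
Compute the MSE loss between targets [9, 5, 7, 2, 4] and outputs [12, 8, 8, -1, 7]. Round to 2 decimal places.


Differences: [-3, -3, -1, 3, -3]
Squared errors: [9, 9, 1, 9, 9]
Sum of squared errors = 37
MSE = 37 / 5 = 7.40

7.40


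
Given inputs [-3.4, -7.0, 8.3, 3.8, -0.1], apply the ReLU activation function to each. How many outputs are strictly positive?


ReLU(x) = max(0, x) for each element:
ReLU(-3.4) = 0
ReLU(-7.0) = 0
ReLU(8.3) = 8.3
ReLU(3.8) = 3.8
ReLU(-0.1) = 0
Active neurons (>0): 2

2


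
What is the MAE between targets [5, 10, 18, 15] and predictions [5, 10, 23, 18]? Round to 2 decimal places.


Absolute errors: [0, 0, 5, 3]
Sum of absolute errors = 8
MAE = 8 / 4 = 2.00

2.00


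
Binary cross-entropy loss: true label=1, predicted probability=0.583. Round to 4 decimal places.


For y=1: Loss = -log(p)
= -log(0.583)
= -(-0.5396)
= 0.5396

0.5396
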